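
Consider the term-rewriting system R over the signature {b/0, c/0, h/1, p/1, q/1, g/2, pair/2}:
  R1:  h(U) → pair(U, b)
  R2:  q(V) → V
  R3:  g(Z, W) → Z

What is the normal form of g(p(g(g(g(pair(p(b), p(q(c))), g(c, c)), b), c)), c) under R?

1. g(p(g(g(g(pair(p(b), p(q(c))), g(c, c)), b), c)), c)  →  p(g(g(g(pair(p(b), p(q(c))), g(c, c)), b), c))   [R3 at ε]
2. p(g(g(g(pair(p(b), p(q(c))), g(c, c)), b), c))  →  p(g(g(pair(p(b), p(q(c))), g(c, c)), b))   [R3 at 1]
3. p(g(g(pair(p(b), p(q(c))), g(c, c)), b))  →  p(g(pair(p(b), p(q(c))), g(c, c)))   [R3 at 1]
4. p(g(pair(p(b), p(q(c))), g(c, c)))  →  p(pair(p(b), p(q(c))))   [R3 at 1]
5. p(pair(p(b), p(q(c))))  →  p(pair(p(b), p(c)))   [R2 at 1.2.1]

p(pair(p(b), p(c)))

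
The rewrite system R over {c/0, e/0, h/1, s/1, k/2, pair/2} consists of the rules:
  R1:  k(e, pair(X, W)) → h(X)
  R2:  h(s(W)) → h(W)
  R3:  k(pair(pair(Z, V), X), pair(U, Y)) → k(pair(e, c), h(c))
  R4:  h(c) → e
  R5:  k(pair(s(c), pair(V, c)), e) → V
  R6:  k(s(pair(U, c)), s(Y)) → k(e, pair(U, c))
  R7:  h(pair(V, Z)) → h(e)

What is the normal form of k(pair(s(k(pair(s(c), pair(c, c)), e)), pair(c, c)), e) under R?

c

1. k(pair(s(k(pair(s(c), pair(c, c)), e)), pair(c, c)), e)  →  k(pair(s(c), pair(c, c)), e)   [R5 at 1.1.1]
2. k(pair(s(c), pair(c, c)), e)  →  c   [R5 at ε]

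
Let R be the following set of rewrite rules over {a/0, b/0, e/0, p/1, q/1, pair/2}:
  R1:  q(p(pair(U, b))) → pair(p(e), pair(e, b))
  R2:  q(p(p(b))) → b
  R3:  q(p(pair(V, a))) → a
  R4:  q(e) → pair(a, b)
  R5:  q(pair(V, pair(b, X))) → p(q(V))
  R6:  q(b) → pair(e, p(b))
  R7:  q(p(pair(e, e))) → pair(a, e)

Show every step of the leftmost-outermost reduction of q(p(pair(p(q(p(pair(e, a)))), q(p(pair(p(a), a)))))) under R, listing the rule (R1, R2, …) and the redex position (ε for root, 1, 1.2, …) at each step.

a

1. q(p(pair(p(q(p(pair(e, a)))), q(p(pair(p(a), a))))))  →  q(p(pair(p(a), q(p(pair(p(a), a))))))   [R3 at 1.1.1.1]
2. q(p(pair(p(a), q(p(pair(p(a), a))))))  →  q(p(pair(p(a), a)))   [R3 at 1.1.2]
3. q(p(pair(p(a), a)))  →  a   [R3 at ε]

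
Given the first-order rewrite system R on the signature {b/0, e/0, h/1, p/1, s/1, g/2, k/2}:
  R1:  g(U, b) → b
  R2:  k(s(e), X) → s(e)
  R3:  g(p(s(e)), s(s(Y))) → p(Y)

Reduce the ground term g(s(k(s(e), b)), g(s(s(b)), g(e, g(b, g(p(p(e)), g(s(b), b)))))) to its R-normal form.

b

1. g(s(k(s(e), b)), g(s(s(b)), g(e, g(b, g(p(p(e)), g(s(b), b))))))  →  g(s(s(e)), g(s(s(b)), g(e, g(b, g(p(p(e)), g(s(b), b))))))   [R2 at 1.1]
2. g(s(s(e)), g(s(s(b)), g(e, g(b, g(p(p(e)), g(s(b), b))))))  →  g(s(s(e)), g(s(s(b)), g(e, g(b, g(p(p(e)), b)))))   [R1 at 2.2.2.2.2]
3. g(s(s(e)), g(s(s(b)), g(e, g(b, g(p(p(e)), b)))))  →  g(s(s(e)), g(s(s(b)), g(e, g(b, b))))   [R1 at 2.2.2.2]
4. g(s(s(e)), g(s(s(b)), g(e, g(b, b))))  →  g(s(s(e)), g(s(s(b)), g(e, b)))   [R1 at 2.2.2]
5. g(s(s(e)), g(s(s(b)), g(e, b)))  →  g(s(s(e)), g(s(s(b)), b))   [R1 at 2.2]
6. g(s(s(e)), g(s(s(b)), b))  →  g(s(s(e)), b)   [R1 at 2]
7. g(s(s(e)), b)  →  b   [R1 at ε]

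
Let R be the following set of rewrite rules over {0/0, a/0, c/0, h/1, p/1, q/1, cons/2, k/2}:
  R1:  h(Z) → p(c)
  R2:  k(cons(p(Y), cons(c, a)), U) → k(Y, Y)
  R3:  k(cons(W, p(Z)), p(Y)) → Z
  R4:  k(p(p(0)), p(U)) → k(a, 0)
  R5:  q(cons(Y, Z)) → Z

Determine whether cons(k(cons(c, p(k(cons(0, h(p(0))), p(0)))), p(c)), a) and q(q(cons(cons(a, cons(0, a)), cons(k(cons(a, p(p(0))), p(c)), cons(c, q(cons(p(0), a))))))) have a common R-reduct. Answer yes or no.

yes — NF(t₁) = cons(c, a), NF(t₂) = cons(c, a)

Reduce t₁ = cons(k(cons(c, p(k(cons(0, h(p(0))), p(0)))), p(c)), a):
1. cons(k(cons(c, p(k(cons(0, h(p(0))), p(0)))), p(c)), a)  →  cons(k(cons(0, h(p(0))), p(0)), a)   [R3 at 1]
2. cons(k(cons(0, h(p(0))), p(0)), a)  →  cons(k(cons(0, p(c)), p(0)), a)   [R1 at 1.1.2]
3. cons(k(cons(0, p(c)), p(0)), a)  →  cons(c, a)   [R3 at 1]

Reduce t₂ = q(q(cons(cons(a, cons(0, a)), cons(k(cons(a, p(p(0))), p(c)), cons(c, q(cons(p(0), a))))))):
1. q(q(cons(cons(a, cons(0, a)), cons(k(cons(a, p(p(0))), p(c)), cons(c, q(cons(p(0), a)))))))  →  q(cons(k(cons(a, p(p(0))), p(c)), cons(c, q(cons(p(0), a)))))   [R5 at 1]
2. q(cons(k(cons(a, p(p(0))), p(c)), cons(c, q(cons(p(0), a)))))  →  cons(c, q(cons(p(0), a)))   [R5 at ε]
3. cons(c, q(cons(p(0), a)))  →  cons(c, a)   [R5 at 2]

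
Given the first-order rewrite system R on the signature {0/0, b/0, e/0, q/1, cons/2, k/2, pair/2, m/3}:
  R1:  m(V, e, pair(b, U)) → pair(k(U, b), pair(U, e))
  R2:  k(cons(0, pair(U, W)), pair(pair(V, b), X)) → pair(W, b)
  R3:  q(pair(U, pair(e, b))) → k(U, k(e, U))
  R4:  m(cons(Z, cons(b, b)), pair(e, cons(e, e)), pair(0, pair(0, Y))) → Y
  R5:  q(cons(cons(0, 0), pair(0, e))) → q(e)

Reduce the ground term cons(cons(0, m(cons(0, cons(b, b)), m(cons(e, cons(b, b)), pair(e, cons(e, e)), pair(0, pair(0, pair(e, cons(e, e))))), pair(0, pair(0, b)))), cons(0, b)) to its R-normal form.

1. cons(cons(0, m(cons(0, cons(b, b)), m(cons(e, cons(b, b)), pair(e, cons(e, e)), pair(0, pair(0, pair(e, cons(e, e))))), pair(0, pair(0, b)))), cons(0, b))  →  cons(cons(0, m(cons(0, cons(b, b)), pair(e, cons(e, e)), pair(0, pair(0, b)))), cons(0, b))   [R4 at 1.2.2]
2. cons(cons(0, m(cons(0, cons(b, b)), pair(e, cons(e, e)), pair(0, pair(0, b)))), cons(0, b))  →  cons(cons(0, b), cons(0, b))   [R4 at 1.2]

cons(cons(0, b), cons(0, b))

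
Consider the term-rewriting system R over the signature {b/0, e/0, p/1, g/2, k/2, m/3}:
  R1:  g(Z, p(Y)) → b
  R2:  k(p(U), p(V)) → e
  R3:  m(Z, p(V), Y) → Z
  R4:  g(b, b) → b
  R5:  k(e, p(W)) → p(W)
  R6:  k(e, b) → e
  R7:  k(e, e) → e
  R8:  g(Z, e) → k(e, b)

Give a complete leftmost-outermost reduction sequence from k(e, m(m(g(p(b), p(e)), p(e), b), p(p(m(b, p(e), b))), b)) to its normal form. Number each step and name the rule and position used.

1. k(e, m(m(g(p(b), p(e)), p(e), b), p(p(m(b, p(e), b))), b))  →  k(e, m(g(p(b), p(e)), p(e), b))   [R3 at 2]
2. k(e, m(g(p(b), p(e)), p(e), b))  →  k(e, g(p(b), p(e)))   [R3 at 2]
3. k(e, g(p(b), p(e)))  →  k(e, b)   [R1 at 2]
4. k(e, b)  →  e   [R6 at ε]

e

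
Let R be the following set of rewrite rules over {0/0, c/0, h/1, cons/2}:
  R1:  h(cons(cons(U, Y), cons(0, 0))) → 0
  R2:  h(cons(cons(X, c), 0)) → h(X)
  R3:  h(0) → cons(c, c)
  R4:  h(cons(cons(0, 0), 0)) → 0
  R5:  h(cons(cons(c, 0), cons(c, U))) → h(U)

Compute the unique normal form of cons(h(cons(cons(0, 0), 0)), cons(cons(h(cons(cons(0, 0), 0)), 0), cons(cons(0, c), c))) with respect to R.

cons(0, cons(cons(0, 0), cons(cons(0, c), c)))

1. cons(h(cons(cons(0, 0), 0)), cons(cons(h(cons(cons(0, 0), 0)), 0), cons(cons(0, c), c)))  →  cons(0, cons(cons(h(cons(cons(0, 0), 0)), 0), cons(cons(0, c), c)))   [R4 at 1]
2. cons(0, cons(cons(h(cons(cons(0, 0), 0)), 0), cons(cons(0, c), c)))  →  cons(0, cons(cons(0, 0), cons(cons(0, c), c)))   [R4 at 2.1.1]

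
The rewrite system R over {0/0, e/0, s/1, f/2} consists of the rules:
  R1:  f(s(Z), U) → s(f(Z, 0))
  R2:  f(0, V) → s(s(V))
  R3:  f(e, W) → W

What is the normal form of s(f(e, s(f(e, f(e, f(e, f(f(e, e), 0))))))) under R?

s(s(0))

1. s(f(e, s(f(e, f(e, f(e, f(f(e, e), 0)))))))  →  s(s(f(e, f(e, f(e, f(f(e, e), 0))))))   [R3 at 1]
2. s(s(f(e, f(e, f(e, f(f(e, e), 0))))))  →  s(s(f(e, f(e, f(f(e, e), 0)))))   [R3 at 1.1]
3. s(s(f(e, f(e, f(f(e, e), 0)))))  →  s(s(f(e, f(f(e, e), 0))))   [R3 at 1.1]
4. s(s(f(e, f(f(e, e), 0))))  →  s(s(f(f(e, e), 0)))   [R3 at 1.1]
5. s(s(f(f(e, e), 0)))  →  s(s(f(e, 0)))   [R3 at 1.1.1]
6. s(s(f(e, 0)))  →  s(s(0))   [R3 at 1.1]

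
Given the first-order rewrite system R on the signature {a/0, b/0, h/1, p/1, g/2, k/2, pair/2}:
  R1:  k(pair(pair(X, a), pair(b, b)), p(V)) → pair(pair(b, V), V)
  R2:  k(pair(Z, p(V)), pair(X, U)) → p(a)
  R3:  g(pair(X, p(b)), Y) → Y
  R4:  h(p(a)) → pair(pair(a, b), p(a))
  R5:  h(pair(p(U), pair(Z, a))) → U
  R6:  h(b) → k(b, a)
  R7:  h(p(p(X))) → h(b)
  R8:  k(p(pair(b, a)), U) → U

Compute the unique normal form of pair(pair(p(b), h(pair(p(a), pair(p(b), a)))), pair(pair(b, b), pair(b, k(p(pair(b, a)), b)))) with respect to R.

1. pair(pair(p(b), h(pair(p(a), pair(p(b), a)))), pair(pair(b, b), pair(b, k(p(pair(b, a)), b))))  →  pair(pair(p(b), a), pair(pair(b, b), pair(b, k(p(pair(b, a)), b))))   [R5 at 1.2]
2. pair(pair(p(b), a), pair(pair(b, b), pair(b, k(p(pair(b, a)), b))))  →  pair(pair(p(b), a), pair(pair(b, b), pair(b, b)))   [R8 at 2.2.2]

pair(pair(p(b), a), pair(pair(b, b), pair(b, b)))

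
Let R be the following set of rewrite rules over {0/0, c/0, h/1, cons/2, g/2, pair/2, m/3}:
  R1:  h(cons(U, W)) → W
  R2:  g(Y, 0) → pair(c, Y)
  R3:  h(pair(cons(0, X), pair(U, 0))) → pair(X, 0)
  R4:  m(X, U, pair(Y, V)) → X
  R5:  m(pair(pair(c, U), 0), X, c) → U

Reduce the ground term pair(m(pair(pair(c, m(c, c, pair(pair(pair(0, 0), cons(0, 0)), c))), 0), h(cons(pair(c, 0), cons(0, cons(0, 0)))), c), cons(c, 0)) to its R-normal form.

pair(c, cons(c, 0))

1. pair(m(pair(pair(c, m(c, c, pair(pair(pair(0, 0), cons(0, 0)), c))), 0), h(cons(pair(c, 0), cons(0, cons(0, 0)))), c), cons(c, 0))  →  pair(m(c, c, pair(pair(pair(0, 0), cons(0, 0)), c)), cons(c, 0))   [R5 at 1]
2. pair(m(c, c, pair(pair(pair(0, 0), cons(0, 0)), c)), cons(c, 0))  →  pair(c, cons(c, 0))   [R4 at 1]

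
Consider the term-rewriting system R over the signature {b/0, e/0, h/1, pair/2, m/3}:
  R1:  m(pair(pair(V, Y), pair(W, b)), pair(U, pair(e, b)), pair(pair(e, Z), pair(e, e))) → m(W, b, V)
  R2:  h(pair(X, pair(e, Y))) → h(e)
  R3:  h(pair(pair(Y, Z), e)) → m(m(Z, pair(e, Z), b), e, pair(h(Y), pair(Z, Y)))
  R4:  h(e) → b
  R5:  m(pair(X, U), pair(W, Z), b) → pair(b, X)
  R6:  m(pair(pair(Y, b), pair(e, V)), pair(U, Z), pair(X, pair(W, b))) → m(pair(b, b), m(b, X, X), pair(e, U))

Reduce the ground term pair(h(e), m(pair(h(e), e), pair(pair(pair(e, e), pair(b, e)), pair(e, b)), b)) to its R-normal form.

pair(b, pair(b, b))

1. pair(h(e), m(pair(h(e), e), pair(pair(pair(e, e), pair(b, e)), pair(e, b)), b))  →  pair(b, m(pair(h(e), e), pair(pair(pair(e, e), pair(b, e)), pair(e, b)), b))   [R4 at 1]
2. pair(b, m(pair(h(e), e), pair(pair(pair(e, e), pair(b, e)), pair(e, b)), b))  →  pair(b, pair(b, h(e)))   [R5 at 2]
3. pair(b, pair(b, h(e)))  →  pair(b, pair(b, b))   [R4 at 2.2]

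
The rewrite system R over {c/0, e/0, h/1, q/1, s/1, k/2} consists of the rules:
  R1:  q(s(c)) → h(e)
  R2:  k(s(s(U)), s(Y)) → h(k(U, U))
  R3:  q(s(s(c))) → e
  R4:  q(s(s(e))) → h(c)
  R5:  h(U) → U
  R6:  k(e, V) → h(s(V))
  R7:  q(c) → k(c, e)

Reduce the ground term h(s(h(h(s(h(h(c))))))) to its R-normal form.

s(s(c))

1. h(s(h(h(s(h(h(c)))))))  →  s(h(h(s(h(h(c))))))   [R5 at ε]
2. s(h(h(s(h(h(c))))))  →  s(h(s(h(h(c)))))   [R5 at 1]
3. s(h(s(h(h(c)))))  →  s(s(h(h(c))))   [R5 at 1]
4. s(s(h(h(c))))  →  s(s(h(c)))   [R5 at 1.1]
5. s(s(h(c)))  →  s(s(c))   [R5 at 1.1]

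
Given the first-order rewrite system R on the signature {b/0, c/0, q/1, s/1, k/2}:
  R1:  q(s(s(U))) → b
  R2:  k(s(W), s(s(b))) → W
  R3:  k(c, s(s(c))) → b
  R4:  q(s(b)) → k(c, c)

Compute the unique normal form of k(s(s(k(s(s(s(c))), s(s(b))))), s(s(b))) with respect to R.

1. k(s(s(k(s(s(s(c))), s(s(b))))), s(s(b)))  →  s(k(s(s(s(c))), s(s(b))))   [R2 at ε]
2. s(k(s(s(s(c))), s(s(b))))  →  s(s(s(c)))   [R2 at 1]

s(s(s(c)))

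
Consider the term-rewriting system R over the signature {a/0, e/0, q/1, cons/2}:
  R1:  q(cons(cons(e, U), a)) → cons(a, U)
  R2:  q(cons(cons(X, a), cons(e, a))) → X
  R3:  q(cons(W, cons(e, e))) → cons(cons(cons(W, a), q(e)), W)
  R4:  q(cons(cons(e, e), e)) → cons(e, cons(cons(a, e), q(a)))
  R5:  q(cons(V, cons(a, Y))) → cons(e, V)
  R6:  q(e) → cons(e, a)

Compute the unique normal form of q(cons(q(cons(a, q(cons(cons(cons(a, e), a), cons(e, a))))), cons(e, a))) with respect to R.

1. q(cons(q(cons(a, q(cons(cons(cons(a, e), a), cons(e, a))))), cons(e, a)))  →  q(cons(q(cons(a, cons(a, e))), cons(e, a)))   [R2 at 1.1.1.2]
2. q(cons(q(cons(a, cons(a, e))), cons(e, a)))  →  q(cons(cons(e, a), cons(e, a)))   [R5 at 1.1]
3. q(cons(cons(e, a), cons(e, a)))  →  e   [R2 at ε]

e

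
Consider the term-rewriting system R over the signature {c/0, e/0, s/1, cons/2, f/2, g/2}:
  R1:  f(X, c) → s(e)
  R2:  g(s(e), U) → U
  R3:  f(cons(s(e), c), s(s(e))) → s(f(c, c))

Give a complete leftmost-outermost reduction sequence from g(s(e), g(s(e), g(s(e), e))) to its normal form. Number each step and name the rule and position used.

e

1. g(s(e), g(s(e), g(s(e), e)))  →  g(s(e), g(s(e), e))   [R2 at ε]
2. g(s(e), g(s(e), e))  →  g(s(e), e)   [R2 at ε]
3. g(s(e), e)  →  e   [R2 at ε]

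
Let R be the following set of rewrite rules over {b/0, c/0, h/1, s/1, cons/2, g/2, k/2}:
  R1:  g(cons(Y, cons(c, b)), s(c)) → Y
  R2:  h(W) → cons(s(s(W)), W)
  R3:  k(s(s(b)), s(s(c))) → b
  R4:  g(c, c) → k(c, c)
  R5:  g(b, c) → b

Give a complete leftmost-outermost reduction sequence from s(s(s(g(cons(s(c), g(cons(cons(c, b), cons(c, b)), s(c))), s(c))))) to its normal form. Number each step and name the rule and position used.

1. s(s(s(g(cons(s(c), g(cons(cons(c, b), cons(c, b)), s(c))), s(c)))))  →  s(s(s(g(cons(s(c), cons(c, b)), s(c)))))   [R1 at 1.1.1.1.2]
2. s(s(s(g(cons(s(c), cons(c, b)), s(c)))))  →  s(s(s(s(c))))   [R1 at 1.1.1]

s(s(s(s(c))))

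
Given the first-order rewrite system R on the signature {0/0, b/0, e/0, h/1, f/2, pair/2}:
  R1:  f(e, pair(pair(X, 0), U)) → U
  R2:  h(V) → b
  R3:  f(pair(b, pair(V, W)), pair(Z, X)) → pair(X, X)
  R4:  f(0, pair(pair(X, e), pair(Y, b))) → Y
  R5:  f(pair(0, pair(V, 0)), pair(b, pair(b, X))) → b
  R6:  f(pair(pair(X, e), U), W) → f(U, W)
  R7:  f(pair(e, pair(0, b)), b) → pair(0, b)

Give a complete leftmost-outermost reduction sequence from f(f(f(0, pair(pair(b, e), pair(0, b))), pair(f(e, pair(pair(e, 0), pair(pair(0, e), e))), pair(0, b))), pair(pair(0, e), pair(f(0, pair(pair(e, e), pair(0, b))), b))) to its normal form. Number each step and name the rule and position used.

1. f(f(f(0, pair(pair(b, e), pair(0, b))), pair(f(e, pair(pair(e, 0), pair(pair(0, e), e))), pair(0, b))), pair(pair(0, e), pair(f(0, pair(pair(e, e), pair(0, b))), b)))  →  f(f(0, pair(f(e, pair(pair(e, 0), pair(pair(0, e), e))), pair(0, b))), pair(pair(0, e), pair(f(0, pair(pair(e, e), pair(0, b))), b)))   [R4 at 1.1]
2. f(f(0, pair(f(e, pair(pair(e, 0), pair(pair(0, e), e))), pair(0, b))), pair(pair(0, e), pair(f(0, pair(pair(e, e), pair(0, b))), b)))  →  f(f(0, pair(pair(pair(0, e), e), pair(0, b))), pair(pair(0, e), pair(f(0, pair(pair(e, e), pair(0, b))), b)))   [R1 at 1.2.1]
3. f(f(0, pair(pair(pair(0, e), e), pair(0, b))), pair(pair(0, e), pair(f(0, pair(pair(e, e), pair(0, b))), b)))  →  f(0, pair(pair(0, e), pair(f(0, pair(pair(e, e), pair(0, b))), b)))   [R4 at 1]
4. f(0, pair(pair(0, e), pair(f(0, pair(pair(e, e), pair(0, b))), b)))  →  f(0, pair(pair(e, e), pair(0, b)))   [R4 at ε]
5. f(0, pair(pair(e, e), pair(0, b)))  →  0   [R4 at ε]

0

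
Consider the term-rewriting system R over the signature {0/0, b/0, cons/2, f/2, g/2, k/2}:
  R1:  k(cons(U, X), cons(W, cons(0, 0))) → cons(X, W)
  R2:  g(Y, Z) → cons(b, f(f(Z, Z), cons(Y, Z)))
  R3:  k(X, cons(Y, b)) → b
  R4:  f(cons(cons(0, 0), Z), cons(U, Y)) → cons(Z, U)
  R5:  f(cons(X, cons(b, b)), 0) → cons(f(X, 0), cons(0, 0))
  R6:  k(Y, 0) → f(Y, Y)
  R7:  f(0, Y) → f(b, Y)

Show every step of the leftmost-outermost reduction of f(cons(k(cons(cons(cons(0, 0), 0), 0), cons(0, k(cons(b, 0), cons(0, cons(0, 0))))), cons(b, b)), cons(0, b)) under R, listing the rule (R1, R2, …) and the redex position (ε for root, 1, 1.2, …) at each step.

cons(cons(b, b), 0)

1. f(cons(k(cons(cons(cons(0, 0), 0), 0), cons(0, k(cons(b, 0), cons(0, cons(0, 0))))), cons(b, b)), cons(0, b))  →  f(cons(k(cons(cons(cons(0, 0), 0), 0), cons(0, cons(0, 0))), cons(b, b)), cons(0, b))   [R1 at 1.1.2.2]
2. f(cons(k(cons(cons(cons(0, 0), 0), 0), cons(0, cons(0, 0))), cons(b, b)), cons(0, b))  →  f(cons(cons(0, 0), cons(b, b)), cons(0, b))   [R1 at 1.1]
3. f(cons(cons(0, 0), cons(b, b)), cons(0, b))  →  cons(cons(b, b), 0)   [R4 at ε]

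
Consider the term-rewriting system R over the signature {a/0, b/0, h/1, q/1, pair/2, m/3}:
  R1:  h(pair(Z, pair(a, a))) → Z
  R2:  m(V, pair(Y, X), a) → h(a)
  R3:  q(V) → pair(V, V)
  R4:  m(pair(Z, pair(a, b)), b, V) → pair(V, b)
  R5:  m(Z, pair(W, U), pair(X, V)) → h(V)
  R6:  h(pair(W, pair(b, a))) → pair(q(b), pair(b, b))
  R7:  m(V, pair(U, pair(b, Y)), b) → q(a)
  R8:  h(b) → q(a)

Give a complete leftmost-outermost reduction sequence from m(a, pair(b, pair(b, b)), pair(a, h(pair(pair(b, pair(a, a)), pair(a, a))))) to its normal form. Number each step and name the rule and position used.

b

1. m(a, pair(b, pair(b, b)), pair(a, h(pair(pair(b, pair(a, a)), pair(a, a)))))  →  h(h(pair(pair(b, pair(a, a)), pair(a, a))))   [R5 at ε]
2. h(h(pair(pair(b, pair(a, a)), pair(a, a))))  →  h(pair(b, pair(a, a)))   [R1 at 1]
3. h(pair(b, pair(a, a)))  →  b   [R1 at ε]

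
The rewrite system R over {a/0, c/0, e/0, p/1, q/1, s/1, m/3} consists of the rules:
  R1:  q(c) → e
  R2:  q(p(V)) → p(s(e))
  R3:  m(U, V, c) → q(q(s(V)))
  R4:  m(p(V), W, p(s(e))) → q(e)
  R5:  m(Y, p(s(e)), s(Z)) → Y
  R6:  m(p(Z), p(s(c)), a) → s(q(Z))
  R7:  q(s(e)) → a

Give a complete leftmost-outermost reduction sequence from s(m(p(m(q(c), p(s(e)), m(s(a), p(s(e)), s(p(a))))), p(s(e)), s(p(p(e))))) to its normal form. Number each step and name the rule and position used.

1. s(m(p(m(q(c), p(s(e)), m(s(a), p(s(e)), s(p(a))))), p(s(e)), s(p(p(e)))))  →  s(p(m(q(c), p(s(e)), m(s(a), p(s(e)), s(p(a))))))   [R5 at 1]
2. s(p(m(q(c), p(s(e)), m(s(a), p(s(e)), s(p(a))))))  →  s(p(m(e, p(s(e)), m(s(a), p(s(e)), s(p(a))))))   [R1 at 1.1.1]
3. s(p(m(e, p(s(e)), m(s(a), p(s(e)), s(p(a))))))  →  s(p(m(e, p(s(e)), s(a))))   [R5 at 1.1.3]
4. s(p(m(e, p(s(e)), s(a))))  →  s(p(e))   [R5 at 1.1]

s(p(e))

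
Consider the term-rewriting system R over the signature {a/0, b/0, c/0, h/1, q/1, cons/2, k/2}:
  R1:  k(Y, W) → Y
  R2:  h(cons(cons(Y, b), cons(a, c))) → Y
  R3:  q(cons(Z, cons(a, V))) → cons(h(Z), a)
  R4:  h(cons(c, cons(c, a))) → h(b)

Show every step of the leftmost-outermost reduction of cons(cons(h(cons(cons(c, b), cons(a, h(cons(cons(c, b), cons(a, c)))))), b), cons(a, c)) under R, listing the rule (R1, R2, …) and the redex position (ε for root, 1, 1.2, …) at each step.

1. cons(cons(h(cons(cons(c, b), cons(a, h(cons(cons(c, b), cons(a, c)))))), b), cons(a, c))  →  cons(cons(h(cons(cons(c, b), cons(a, c))), b), cons(a, c))   [R2 at 1.1.1.2.2]
2. cons(cons(h(cons(cons(c, b), cons(a, c))), b), cons(a, c))  →  cons(cons(c, b), cons(a, c))   [R2 at 1.1]

cons(cons(c, b), cons(a, c))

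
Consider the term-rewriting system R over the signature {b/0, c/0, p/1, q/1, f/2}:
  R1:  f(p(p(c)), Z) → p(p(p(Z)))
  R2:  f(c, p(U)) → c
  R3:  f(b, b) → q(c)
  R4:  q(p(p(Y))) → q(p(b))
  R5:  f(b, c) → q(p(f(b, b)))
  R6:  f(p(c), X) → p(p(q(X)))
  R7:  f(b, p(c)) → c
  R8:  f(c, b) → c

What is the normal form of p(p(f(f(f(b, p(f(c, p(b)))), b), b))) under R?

1. p(p(f(f(f(b, p(f(c, p(b)))), b), b)))  →  p(p(f(f(f(b, p(c)), b), b)))   [R2 at 1.1.1.1.2.1]
2. p(p(f(f(f(b, p(c)), b), b)))  →  p(p(f(f(c, b), b)))   [R7 at 1.1.1.1]
3. p(p(f(f(c, b), b)))  →  p(p(f(c, b)))   [R8 at 1.1.1]
4. p(p(f(c, b)))  →  p(p(c))   [R8 at 1.1]

p(p(c))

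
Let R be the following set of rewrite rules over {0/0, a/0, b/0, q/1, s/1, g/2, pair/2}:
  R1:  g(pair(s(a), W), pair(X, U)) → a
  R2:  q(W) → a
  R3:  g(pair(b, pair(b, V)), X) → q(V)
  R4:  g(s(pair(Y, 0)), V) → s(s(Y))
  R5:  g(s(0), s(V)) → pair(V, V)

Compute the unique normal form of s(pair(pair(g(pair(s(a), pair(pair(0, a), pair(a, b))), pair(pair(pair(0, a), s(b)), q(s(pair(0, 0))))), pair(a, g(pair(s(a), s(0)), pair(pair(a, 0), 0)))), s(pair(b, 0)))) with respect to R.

s(pair(pair(a, pair(a, a)), s(pair(b, 0))))

1. s(pair(pair(g(pair(s(a), pair(pair(0, a), pair(a, b))), pair(pair(pair(0, a), s(b)), q(s(pair(0, 0))))), pair(a, g(pair(s(a), s(0)), pair(pair(a, 0), 0)))), s(pair(b, 0))))  →  s(pair(pair(a, pair(a, g(pair(s(a), s(0)), pair(pair(a, 0), 0)))), s(pair(b, 0))))   [R1 at 1.1.1]
2. s(pair(pair(a, pair(a, g(pair(s(a), s(0)), pair(pair(a, 0), 0)))), s(pair(b, 0))))  →  s(pair(pair(a, pair(a, a)), s(pair(b, 0))))   [R1 at 1.1.2.2]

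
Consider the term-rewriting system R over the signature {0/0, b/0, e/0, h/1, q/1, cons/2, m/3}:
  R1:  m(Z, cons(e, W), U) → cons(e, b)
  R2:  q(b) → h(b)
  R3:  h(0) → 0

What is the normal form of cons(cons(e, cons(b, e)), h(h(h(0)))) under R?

cons(cons(e, cons(b, e)), 0)

1. cons(cons(e, cons(b, e)), h(h(h(0))))  →  cons(cons(e, cons(b, e)), h(h(0)))   [R3 at 2.1.1]
2. cons(cons(e, cons(b, e)), h(h(0)))  →  cons(cons(e, cons(b, e)), h(0))   [R3 at 2.1]
3. cons(cons(e, cons(b, e)), h(0))  →  cons(cons(e, cons(b, e)), 0)   [R3 at 2]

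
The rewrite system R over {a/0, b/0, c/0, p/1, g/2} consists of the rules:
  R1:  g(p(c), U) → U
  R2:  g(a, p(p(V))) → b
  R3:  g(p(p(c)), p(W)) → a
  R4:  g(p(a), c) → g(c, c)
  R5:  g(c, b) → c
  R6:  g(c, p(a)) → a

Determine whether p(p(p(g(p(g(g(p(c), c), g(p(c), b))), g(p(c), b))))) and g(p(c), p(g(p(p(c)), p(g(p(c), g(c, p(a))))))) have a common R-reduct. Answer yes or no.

no — NF(t₁) = p(p(p(b))), NF(t₂) = p(a)

Reduce t₁ = p(p(p(g(p(g(g(p(c), c), g(p(c), b))), g(p(c), b))))):
1. p(p(p(g(p(g(g(p(c), c), g(p(c), b))), g(p(c), b)))))  →  p(p(p(g(p(g(c, g(p(c), b))), g(p(c), b)))))   [R1 at 1.1.1.1.1.1]
2. p(p(p(g(p(g(c, g(p(c), b))), g(p(c), b)))))  →  p(p(p(g(p(g(c, b)), g(p(c), b)))))   [R1 at 1.1.1.1.1.2]
3. p(p(p(g(p(g(c, b)), g(p(c), b)))))  →  p(p(p(g(p(c), g(p(c), b)))))   [R5 at 1.1.1.1.1]
4. p(p(p(g(p(c), g(p(c), b)))))  →  p(p(p(g(p(c), b))))   [R1 at 1.1.1]
5. p(p(p(g(p(c), b))))  →  p(p(p(b)))   [R1 at 1.1.1]

Reduce t₂ = g(p(c), p(g(p(p(c)), p(g(p(c), g(c, p(a))))))):
1. g(p(c), p(g(p(p(c)), p(g(p(c), g(c, p(a)))))))  →  p(g(p(p(c)), p(g(p(c), g(c, p(a))))))   [R1 at ε]
2. p(g(p(p(c)), p(g(p(c), g(c, p(a))))))  →  p(a)   [R3 at 1]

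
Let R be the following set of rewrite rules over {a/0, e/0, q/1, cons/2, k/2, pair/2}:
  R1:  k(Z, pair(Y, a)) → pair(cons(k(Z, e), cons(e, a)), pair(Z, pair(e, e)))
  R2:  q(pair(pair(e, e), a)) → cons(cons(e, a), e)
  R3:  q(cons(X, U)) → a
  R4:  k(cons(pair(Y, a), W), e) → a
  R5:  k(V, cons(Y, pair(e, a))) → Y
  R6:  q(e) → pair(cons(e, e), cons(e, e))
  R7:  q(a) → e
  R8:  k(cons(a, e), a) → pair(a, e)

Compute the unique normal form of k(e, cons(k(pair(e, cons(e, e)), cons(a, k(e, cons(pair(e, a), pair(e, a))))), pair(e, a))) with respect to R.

1. k(e, cons(k(pair(e, cons(e, e)), cons(a, k(e, cons(pair(e, a), pair(e, a))))), pair(e, a)))  →  k(pair(e, cons(e, e)), cons(a, k(e, cons(pair(e, a), pair(e, a)))))   [R5 at ε]
2. k(pair(e, cons(e, e)), cons(a, k(e, cons(pair(e, a), pair(e, a)))))  →  k(pair(e, cons(e, e)), cons(a, pair(e, a)))   [R5 at 2.2]
3. k(pair(e, cons(e, e)), cons(a, pair(e, a)))  →  a   [R5 at ε]

a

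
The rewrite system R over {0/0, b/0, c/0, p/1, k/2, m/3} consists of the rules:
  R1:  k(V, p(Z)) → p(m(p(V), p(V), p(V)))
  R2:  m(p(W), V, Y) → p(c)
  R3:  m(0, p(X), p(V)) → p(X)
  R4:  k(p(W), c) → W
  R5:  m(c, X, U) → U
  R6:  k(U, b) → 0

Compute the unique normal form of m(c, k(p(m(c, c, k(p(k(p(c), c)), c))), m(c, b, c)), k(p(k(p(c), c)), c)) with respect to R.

1. m(c, k(p(m(c, c, k(p(k(p(c), c)), c))), m(c, b, c)), k(p(k(p(c), c)), c))  →  k(p(k(p(c), c)), c)   [R5 at ε]
2. k(p(k(p(c), c)), c)  →  k(p(c), c)   [R4 at ε]
3. k(p(c), c)  →  c   [R4 at ε]

c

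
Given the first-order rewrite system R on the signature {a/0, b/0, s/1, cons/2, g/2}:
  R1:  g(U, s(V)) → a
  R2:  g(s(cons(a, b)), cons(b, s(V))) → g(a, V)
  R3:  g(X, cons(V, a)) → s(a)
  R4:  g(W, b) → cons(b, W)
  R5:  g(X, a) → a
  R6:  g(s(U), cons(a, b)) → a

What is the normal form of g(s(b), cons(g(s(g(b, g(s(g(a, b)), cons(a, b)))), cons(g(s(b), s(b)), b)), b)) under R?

a

1. g(s(b), cons(g(s(g(b, g(s(g(a, b)), cons(a, b)))), cons(g(s(b), s(b)), b)), b))  →  g(s(b), cons(g(s(g(b, a)), cons(g(s(b), s(b)), b)), b))   [R6 at 2.1.1.1.2]
2. g(s(b), cons(g(s(g(b, a)), cons(g(s(b), s(b)), b)), b))  →  g(s(b), cons(g(s(a), cons(g(s(b), s(b)), b)), b))   [R5 at 2.1.1.1]
3. g(s(b), cons(g(s(a), cons(g(s(b), s(b)), b)), b))  →  g(s(b), cons(g(s(a), cons(a, b)), b))   [R1 at 2.1.2.1]
4. g(s(b), cons(g(s(a), cons(a, b)), b))  →  g(s(b), cons(a, b))   [R6 at 2.1]
5. g(s(b), cons(a, b))  →  a   [R6 at ε]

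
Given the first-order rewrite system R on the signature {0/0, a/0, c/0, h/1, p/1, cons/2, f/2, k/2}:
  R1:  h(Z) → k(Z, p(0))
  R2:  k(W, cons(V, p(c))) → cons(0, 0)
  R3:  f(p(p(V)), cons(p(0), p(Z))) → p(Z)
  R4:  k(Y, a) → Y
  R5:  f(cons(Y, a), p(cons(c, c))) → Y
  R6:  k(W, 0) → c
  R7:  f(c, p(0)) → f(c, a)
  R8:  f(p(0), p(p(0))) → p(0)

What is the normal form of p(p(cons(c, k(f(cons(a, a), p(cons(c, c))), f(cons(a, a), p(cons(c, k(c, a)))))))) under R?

1. p(p(cons(c, k(f(cons(a, a), p(cons(c, c))), f(cons(a, a), p(cons(c, k(c, a))))))))  →  p(p(cons(c, k(a, f(cons(a, a), p(cons(c, k(c, a))))))))   [R5 at 1.1.2.1]
2. p(p(cons(c, k(a, f(cons(a, a), p(cons(c, k(c, a))))))))  →  p(p(cons(c, k(a, f(cons(a, a), p(cons(c, c)))))))   [R4 at 1.1.2.2.2.1.2]
3. p(p(cons(c, k(a, f(cons(a, a), p(cons(c, c)))))))  →  p(p(cons(c, k(a, a))))   [R5 at 1.1.2.2]
4. p(p(cons(c, k(a, a))))  →  p(p(cons(c, a)))   [R4 at 1.1.2]

p(p(cons(c, a)))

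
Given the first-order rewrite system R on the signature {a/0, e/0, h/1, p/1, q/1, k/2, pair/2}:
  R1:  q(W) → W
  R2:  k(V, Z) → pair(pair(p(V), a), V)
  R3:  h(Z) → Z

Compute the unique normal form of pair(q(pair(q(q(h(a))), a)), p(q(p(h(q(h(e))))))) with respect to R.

1. pair(q(pair(q(q(h(a))), a)), p(q(p(h(q(h(e)))))))  →  pair(pair(q(q(h(a))), a), p(q(p(h(q(h(e)))))))   [R1 at 1]
2. pair(pair(q(q(h(a))), a), p(q(p(h(q(h(e)))))))  →  pair(pair(q(h(a)), a), p(q(p(h(q(h(e)))))))   [R1 at 1.1]
3. pair(pair(q(h(a)), a), p(q(p(h(q(h(e)))))))  →  pair(pair(h(a), a), p(q(p(h(q(h(e)))))))   [R1 at 1.1]
4. pair(pair(h(a), a), p(q(p(h(q(h(e)))))))  →  pair(pair(a, a), p(q(p(h(q(h(e)))))))   [R3 at 1.1]
5. pair(pair(a, a), p(q(p(h(q(h(e)))))))  →  pair(pair(a, a), p(p(h(q(h(e))))))   [R1 at 2.1]
6. pair(pair(a, a), p(p(h(q(h(e))))))  →  pair(pair(a, a), p(p(q(h(e)))))   [R3 at 2.1.1]
7. pair(pair(a, a), p(p(q(h(e)))))  →  pair(pair(a, a), p(p(h(e))))   [R1 at 2.1.1]
8. pair(pair(a, a), p(p(h(e))))  →  pair(pair(a, a), p(p(e)))   [R3 at 2.1.1]

pair(pair(a, a), p(p(e)))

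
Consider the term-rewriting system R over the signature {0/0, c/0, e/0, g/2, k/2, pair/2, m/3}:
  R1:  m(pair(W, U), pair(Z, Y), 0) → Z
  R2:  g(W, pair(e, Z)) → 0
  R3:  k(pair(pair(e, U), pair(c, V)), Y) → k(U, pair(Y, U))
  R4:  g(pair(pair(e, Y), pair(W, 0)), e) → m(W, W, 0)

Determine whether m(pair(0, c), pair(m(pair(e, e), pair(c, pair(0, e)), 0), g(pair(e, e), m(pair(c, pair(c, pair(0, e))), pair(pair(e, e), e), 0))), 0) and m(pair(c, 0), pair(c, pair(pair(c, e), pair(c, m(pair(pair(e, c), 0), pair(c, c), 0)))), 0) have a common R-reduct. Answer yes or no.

Reduce t₁ = m(pair(0, c), pair(m(pair(e, e), pair(c, pair(0, e)), 0), g(pair(e, e), m(pair(c, pair(c, pair(0, e))), pair(pair(e, e), e), 0))), 0):
1. m(pair(0, c), pair(m(pair(e, e), pair(c, pair(0, e)), 0), g(pair(e, e), m(pair(c, pair(c, pair(0, e))), pair(pair(e, e), e), 0))), 0)  →  m(pair(e, e), pair(c, pair(0, e)), 0)   [R1 at ε]
2. m(pair(e, e), pair(c, pair(0, e)), 0)  →  c   [R1 at ε]

Reduce t₂ = m(pair(c, 0), pair(c, pair(pair(c, e), pair(c, m(pair(pair(e, c), 0), pair(c, c), 0)))), 0):
1. m(pair(c, 0), pair(c, pair(pair(c, e), pair(c, m(pair(pair(e, c), 0), pair(c, c), 0)))), 0)  →  c   [R1 at ε]

yes — NF(t₁) = c, NF(t₂) = c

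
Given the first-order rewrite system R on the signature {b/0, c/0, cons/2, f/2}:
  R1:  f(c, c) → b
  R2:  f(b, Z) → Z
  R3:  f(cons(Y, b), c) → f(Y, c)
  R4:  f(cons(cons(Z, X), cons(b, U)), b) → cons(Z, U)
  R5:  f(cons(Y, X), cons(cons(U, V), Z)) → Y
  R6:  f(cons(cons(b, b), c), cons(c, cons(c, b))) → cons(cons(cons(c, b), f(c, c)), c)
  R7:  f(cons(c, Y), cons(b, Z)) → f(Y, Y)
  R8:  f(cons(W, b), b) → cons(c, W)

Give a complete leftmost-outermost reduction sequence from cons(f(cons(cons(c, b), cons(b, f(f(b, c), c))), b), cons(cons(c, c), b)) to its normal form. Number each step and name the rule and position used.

1. cons(f(cons(cons(c, b), cons(b, f(f(b, c), c))), b), cons(cons(c, c), b))  →  cons(cons(c, f(f(b, c), c)), cons(cons(c, c), b))   [R4 at 1]
2. cons(cons(c, f(f(b, c), c)), cons(cons(c, c), b))  →  cons(cons(c, f(c, c)), cons(cons(c, c), b))   [R2 at 1.2.1]
3. cons(cons(c, f(c, c)), cons(cons(c, c), b))  →  cons(cons(c, b), cons(cons(c, c), b))   [R1 at 1.2]

cons(cons(c, b), cons(cons(c, c), b))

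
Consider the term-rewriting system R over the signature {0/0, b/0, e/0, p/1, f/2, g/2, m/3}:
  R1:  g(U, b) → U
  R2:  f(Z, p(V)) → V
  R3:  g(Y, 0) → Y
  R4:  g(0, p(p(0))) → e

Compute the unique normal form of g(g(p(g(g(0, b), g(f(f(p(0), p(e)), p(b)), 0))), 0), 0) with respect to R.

1. g(g(p(g(g(0, b), g(f(f(p(0), p(e)), p(b)), 0))), 0), 0)  →  g(p(g(g(0, b), g(f(f(p(0), p(e)), p(b)), 0))), 0)   [R3 at ε]
2. g(p(g(g(0, b), g(f(f(p(0), p(e)), p(b)), 0))), 0)  →  p(g(g(0, b), g(f(f(p(0), p(e)), p(b)), 0)))   [R3 at ε]
3. p(g(g(0, b), g(f(f(p(0), p(e)), p(b)), 0)))  →  p(g(0, g(f(f(p(0), p(e)), p(b)), 0)))   [R1 at 1.1]
4. p(g(0, g(f(f(p(0), p(e)), p(b)), 0)))  →  p(g(0, f(f(p(0), p(e)), p(b))))   [R3 at 1.2]
5. p(g(0, f(f(p(0), p(e)), p(b))))  →  p(g(0, b))   [R2 at 1.2]
6. p(g(0, b))  →  p(0)   [R1 at 1]

p(0)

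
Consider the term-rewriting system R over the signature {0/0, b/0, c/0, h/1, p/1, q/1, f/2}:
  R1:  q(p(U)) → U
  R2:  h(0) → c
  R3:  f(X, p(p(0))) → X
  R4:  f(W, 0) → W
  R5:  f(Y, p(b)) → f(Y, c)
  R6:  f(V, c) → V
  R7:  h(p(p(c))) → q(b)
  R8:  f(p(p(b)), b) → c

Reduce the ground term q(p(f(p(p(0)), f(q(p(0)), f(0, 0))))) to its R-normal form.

1. q(p(f(p(p(0)), f(q(p(0)), f(0, 0)))))  →  f(p(p(0)), f(q(p(0)), f(0, 0)))   [R1 at ε]
2. f(p(p(0)), f(q(p(0)), f(0, 0)))  →  f(p(p(0)), f(0, f(0, 0)))   [R1 at 2.1]
3. f(p(p(0)), f(0, f(0, 0)))  →  f(p(p(0)), f(0, 0))   [R4 at 2.2]
4. f(p(p(0)), f(0, 0))  →  f(p(p(0)), 0)   [R4 at 2]
5. f(p(p(0)), 0)  →  p(p(0))   [R4 at ε]

p(p(0))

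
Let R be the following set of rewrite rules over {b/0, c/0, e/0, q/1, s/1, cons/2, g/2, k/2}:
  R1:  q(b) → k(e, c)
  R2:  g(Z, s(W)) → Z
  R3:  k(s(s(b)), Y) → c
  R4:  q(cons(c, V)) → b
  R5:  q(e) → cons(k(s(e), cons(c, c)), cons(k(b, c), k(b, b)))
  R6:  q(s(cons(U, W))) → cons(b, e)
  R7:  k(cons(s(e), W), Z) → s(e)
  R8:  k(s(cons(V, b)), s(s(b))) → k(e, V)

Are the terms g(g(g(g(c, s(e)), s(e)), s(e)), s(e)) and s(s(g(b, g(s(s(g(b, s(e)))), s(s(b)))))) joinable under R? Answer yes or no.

no — NF(t₁) = c, NF(t₂) = s(s(b))

Reduce t₁ = g(g(g(g(c, s(e)), s(e)), s(e)), s(e)):
1. g(g(g(g(c, s(e)), s(e)), s(e)), s(e))  →  g(g(g(c, s(e)), s(e)), s(e))   [R2 at ε]
2. g(g(g(c, s(e)), s(e)), s(e))  →  g(g(c, s(e)), s(e))   [R2 at ε]
3. g(g(c, s(e)), s(e))  →  g(c, s(e))   [R2 at ε]
4. g(c, s(e))  →  c   [R2 at ε]

Reduce t₂ = s(s(g(b, g(s(s(g(b, s(e)))), s(s(b)))))):
1. s(s(g(b, g(s(s(g(b, s(e)))), s(s(b))))))  →  s(s(g(b, s(s(g(b, s(e)))))))   [R2 at 1.1.2]
2. s(s(g(b, s(s(g(b, s(e)))))))  →  s(s(b))   [R2 at 1.1]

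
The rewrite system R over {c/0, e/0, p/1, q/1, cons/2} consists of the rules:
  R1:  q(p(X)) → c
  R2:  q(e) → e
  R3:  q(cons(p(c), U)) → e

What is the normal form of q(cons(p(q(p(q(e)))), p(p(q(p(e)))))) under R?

e

1. q(cons(p(q(p(q(e)))), p(p(q(p(e))))))  →  q(cons(p(c), p(p(q(p(e))))))   [R1 at 1.1.1]
2. q(cons(p(c), p(p(q(p(e))))))  →  e   [R3 at ε]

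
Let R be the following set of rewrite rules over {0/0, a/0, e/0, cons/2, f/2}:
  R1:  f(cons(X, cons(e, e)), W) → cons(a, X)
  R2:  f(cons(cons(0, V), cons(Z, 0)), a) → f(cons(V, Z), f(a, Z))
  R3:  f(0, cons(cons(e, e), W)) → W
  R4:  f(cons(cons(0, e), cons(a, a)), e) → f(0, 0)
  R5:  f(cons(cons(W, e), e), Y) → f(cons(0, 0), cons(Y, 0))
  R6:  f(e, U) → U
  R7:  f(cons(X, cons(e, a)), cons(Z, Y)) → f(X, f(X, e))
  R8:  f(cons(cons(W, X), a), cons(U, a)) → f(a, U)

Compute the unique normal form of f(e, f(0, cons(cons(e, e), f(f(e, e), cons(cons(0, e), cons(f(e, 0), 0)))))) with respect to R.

1. f(e, f(0, cons(cons(e, e), f(f(e, e), cons(cons(0, e), cons(f(e, 0), 0))))))  →  f(0, cons(cons(e, e), f(f(e, e), cons(cons(0, e), cons(f(e, 0), 0)))))   [R6 at ε]
2. f(0, cons(cons(e, e), f(f(e, e), cons(cons(0, e), cons(f(e, 0), 0)))))  →  f(f(e, e), cons(cons(0, e), cons(f(e, 0), 0)))   [R3 at ε]
3. f(f(e, e), cons(cons(0, e), cons(f(e, 0), 0)))  →  f(e, cons(cons(0, e), cons(f(e, 0), 0)))   [R6 at 1]
4. f(e, cons(cons(0, e), cons(f(e, 0), 0)))  →  cons(cons(0, e), cons(f(e, 0), 0))   [R6 at ε]
5. cons(cons(0, e), cons(f(e, 0), 0))  →  cons(cons(0, e), cons(0, 0))   [R6 at 2.1]

cons(cons(0, e), cons(0, 0))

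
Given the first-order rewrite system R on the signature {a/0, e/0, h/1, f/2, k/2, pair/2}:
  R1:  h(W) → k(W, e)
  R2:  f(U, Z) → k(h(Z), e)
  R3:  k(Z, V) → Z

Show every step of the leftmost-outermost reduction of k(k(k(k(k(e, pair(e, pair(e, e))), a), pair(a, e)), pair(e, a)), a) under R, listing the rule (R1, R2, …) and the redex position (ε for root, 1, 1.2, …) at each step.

e

1. k(k(k(k(k(e, pair(e, pair(e, e))), a), pair(a, e)), pair(e, a)), a)  →  k(k(k(k(e, pair(e, pair(e, e))), a), pair(a, e)), pair(e, a))   [R3 at ε]
2. k(k(k(k(e, pair(e, pair(e, e))), a), pair(a, e)), pair(e, a))  →  k(k(k(e, pair(e, pair(e, e))), a), pair(a, e))   [R3 at ε]
3. k(k(k(e, pair(e, pair(e, e))), a), pair(a, e))  →  k(k(e, pair(e, pair(e, e))), a)   [R3 at ε]
4. k(k(e, pair(e, pair(e, e))), a)  →  k(e, pair(e, pair(e, e)))   [R3 at ε]
5. k(e, pair(e, pair(e, e)))  →  e   [R3 at ε]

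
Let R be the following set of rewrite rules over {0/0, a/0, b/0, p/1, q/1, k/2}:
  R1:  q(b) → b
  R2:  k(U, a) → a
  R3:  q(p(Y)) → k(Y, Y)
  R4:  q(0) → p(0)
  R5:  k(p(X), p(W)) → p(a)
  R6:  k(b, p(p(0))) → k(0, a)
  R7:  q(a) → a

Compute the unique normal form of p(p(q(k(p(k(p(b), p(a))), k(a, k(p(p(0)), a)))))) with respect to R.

1. p(p(q(k(p(k(p(b), p(a))), k(a, k(p(p(0)), a))))))  →  p(p(q(k(p(p(a)), k(a, k(p(p(0)), a))))))   [R5 at 1.1.1.1.1]
2. p(p(q(k(p(p(a)), k(a, k(p(p(0)), a))))))  →  p(p(q(k(p(p(a)), k(a, a)))))   [R2 at 1.1.1.2.2]
3. p(p(q(k(p(p(a)), k(a, a)))))  →  p(p(q(k(p(p(a)), a))))   [R2 at 1.1.1.2]
4. p(p(q(k(p(p(a)), a))))  →  p(p(q(a)))   [R2 at 1.1.1]
5. p(p(q(a)))  →  p(p(a))   [R7 at 1.1]

p(p(a))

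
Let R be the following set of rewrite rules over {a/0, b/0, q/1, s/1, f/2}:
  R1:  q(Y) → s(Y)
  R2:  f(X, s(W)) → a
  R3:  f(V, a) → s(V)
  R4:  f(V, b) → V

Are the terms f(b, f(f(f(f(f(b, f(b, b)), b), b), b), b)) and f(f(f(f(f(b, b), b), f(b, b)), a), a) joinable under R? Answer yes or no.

no — NF(t₁) = b, NF(t₂) = s(s(b))

Reduce t₁ = f(b, f(f(f(f(f(b, f(b, b)), b), b), b), b)):
1. f(b, f(f(f(f(f(b, f(b, b)), b), b), b), b))  →  f(b, f(f(f(f(b, f(b, b)), b), b), b))   [R4 at 2]
2. f(b, f(f(f(f(b, f(b, b)), b), b), b))  →  f(b, f(f(f(b, f(b, b)), b), b))   [R4 at 2]
3. f(b, f(f(f(b, f(b, b)), b), b))  →  f(b, f(f(b, f(b, b)), b))   [R4 at 2]
4. f(b, f(f(b, f(b, b)), b))  →  f(b, f(b, f(b, b)))   [R4 at 2]
5. f(b, f(b, f(b, b)))  →  f(b, f(b, b))   [R4 at 2.2]
6. f(b, f(b, b))  →  f(b, b)   [R4 at 2]
7. f(b, b)  →  b   [R4 at ε]

Reduce t₂ = f(f(f(f(f(b, b), b), f(b, b)), a), a):
1. f(f(f(f(f(b, b), b), f(b, b)), a), a)  →  s(f(f(f(f(b, b), b), f(b, b)), a))   [R3 at ε]
2. s(f(f(f(f(b, b), b), f(b, b)), a))  →  s(s(f(f(f(b, b), b), f(b, b))))   [R3 at 1]
3. s(s(f(f(f(b, b), b), f(b, b))))  →  s(s(f(f(b, b), f(b, b))))   [R4 at 1.1.1]
4. s(s(f(f(b, b), f(b, b))))  →  s(s(f(b, f(b, b))))   [R4 at 1.1.1]
5. s(s(f(b, f(b, b))))  →  s(s(f(b, b)))   [R4 at 1.1.2]
6. s(s(f(b, b)))  →  s(s(b))   [R4 at 1.1]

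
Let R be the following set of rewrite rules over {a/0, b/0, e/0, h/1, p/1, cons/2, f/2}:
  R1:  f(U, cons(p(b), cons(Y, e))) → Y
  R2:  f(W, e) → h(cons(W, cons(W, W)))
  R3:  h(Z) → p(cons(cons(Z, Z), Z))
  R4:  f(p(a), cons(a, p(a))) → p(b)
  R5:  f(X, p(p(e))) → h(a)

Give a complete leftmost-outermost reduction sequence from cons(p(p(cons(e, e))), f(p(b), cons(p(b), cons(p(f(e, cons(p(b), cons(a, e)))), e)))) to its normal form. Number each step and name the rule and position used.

cons(p(p(cons(e, e))), p(a))

1. cons(p(p(cons(e, e))), f(p(b), cons(p(b), cons(p(f(e, cons(p(b), cons(a, e)))), e))))  →  cons(p(p(cons(e, e))), p(f(e, cons(p(b), cons(a, e)))))   [R1 at 2]
2. cons(p(p(cons(e, e))), p(f(e, cons(p(b), cons(a, e)))))  →  cons(p(p(cons(e, e))), p(a))   [R1 at 2.1]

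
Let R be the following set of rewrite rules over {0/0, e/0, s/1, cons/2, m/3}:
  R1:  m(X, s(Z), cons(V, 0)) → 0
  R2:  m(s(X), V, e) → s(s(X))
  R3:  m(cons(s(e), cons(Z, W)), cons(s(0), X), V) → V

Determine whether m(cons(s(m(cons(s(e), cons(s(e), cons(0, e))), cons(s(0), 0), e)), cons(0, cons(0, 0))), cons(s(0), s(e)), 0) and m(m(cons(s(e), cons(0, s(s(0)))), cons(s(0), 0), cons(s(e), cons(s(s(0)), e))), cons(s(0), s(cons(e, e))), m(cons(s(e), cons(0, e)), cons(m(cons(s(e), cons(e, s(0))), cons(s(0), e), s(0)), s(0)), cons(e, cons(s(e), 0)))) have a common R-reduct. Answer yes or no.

no — NF(t₁) = 0, NF(t₂) = cons(e, cons(s(e), 0))

Reduce t₁ = m(cons(s(m(cons(s(e), cons(s(e), cons(0, e))), cons(s(0), 0), e)), cons(0, cons(0, 0))), cons(s(0), s(e)), 0):
1. m(cons(s(m(cons(s(e), cons(s(e), cons(0, e))), cons(s(0), 0), e)), cons(0, cons(0, 0))), cons(s(0), s(e)), 0)  →  m(cons(s(e), cons(0, cons(0, 0))), cons(s(0), s(e)), 0)   [R3 at 1.1.1]
2. m(cons(s(e), cons(0, cons(0, 0))), cons(s(0), s(e)), 0)  →  0   [R3 at ε]

Reduce t₂ = m(m(cons(s(e), cons(0, s(s(0)))), cons(s(0), 0), cons(s(e), cons(s(s(0)), e))), cons(s(0), s(cons(e, e))), m(cons(s(e), cons(0, e)), cons(m(cons(s(e), cons(e, s(0))), cons(s(0), e), s(0)), s(0)), cons(e, cons(s(e), 0)))):
1. m(m(cons(s(e), cons(0, s(s(0)))), cons(s(0), 0), cons(s(e), cons(s(s(0)), e))), cons(s(0), s(cons(e, e))), m(cons(s(e), cons(0, e)), cons(m(cons(s(e), cons(e, s(0))), cons(s(0), e), s(0)), s(0)), cons(e, cons(s(e), 0))))  →  m(cons(s(e), cons(s(s(0)), e)), cons(s(0), s(cons(e, e))), m(cons(s(e), cons(0, e)), cons(m(cons(s(e), cons(e, s(0))), cons(s(0), e), s(0)), s(0)), cons(e, cons(s(e), 0))))   [R3 at 1]
2. m(cons(s(e), cons(s(s(0)), e)), cons(s(0), s(cons(e, e))), m(cons(s(e), cons(0, e)), cons(m(cons(s(e), cons(e, s(0))), cons(s(0), e), s(0)), s(0)), cons(e, cons(s(e), 0))))  →  m(cons(s(e), cons(0, e)), cons(m(cons(s(e), cons(e, s(0))), cons(s(0), e), s(0)), s(0)), cons(e, cons(s(e), 0)))   [R3 at ε]
3. m(cons(s(e), cons(0, e)), cons(m(cons(s(e), cons(e, s(0))), cons(s(0), e), s(0)), s(0)), cons(e, cons(s(e), 0)))  →  m(cons(s(e), cons(0, e)), cons(s(0), s(0)), cons(e, cons(s(e), 0)))   [R3 at 2.1]
4. m(cons(s(e), cons(0, e)), cons(s(0), s(0)), cons(e, cons(s(e), 0)))  →  cons(e, cons(s(e), 0))   [R3 at ε]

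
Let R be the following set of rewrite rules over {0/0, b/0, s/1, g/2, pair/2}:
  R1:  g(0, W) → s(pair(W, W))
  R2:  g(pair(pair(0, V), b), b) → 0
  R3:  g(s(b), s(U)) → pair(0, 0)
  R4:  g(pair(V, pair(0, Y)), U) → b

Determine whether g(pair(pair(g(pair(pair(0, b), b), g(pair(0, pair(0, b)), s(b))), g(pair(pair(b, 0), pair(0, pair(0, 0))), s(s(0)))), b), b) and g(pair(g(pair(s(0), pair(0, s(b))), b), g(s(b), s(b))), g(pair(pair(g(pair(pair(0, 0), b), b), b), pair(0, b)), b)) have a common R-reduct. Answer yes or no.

no — NF(t₁) = 0, NF(t₂) = b

Reduce t₁ = g(pair(pair(g(pair(pair(0, b), b), g(pair(0, pair(0, b)), s(b))), g(pair(pair(b, 0), pair(0, pair(0, 0))), s(s(0)))), b), b):
1. g(pair(pair(g(pair(pair(0, b), b), g(pair(0, pair(0, b)), s(b))), g(pair(pair(b, 0), pair(0, pair(0, 0))), s(s(0)))), b), b)  →  g(pair(pair(g(pair(pair(0, b), b), b), g(pair(pair(b, 0), pair(0, pair(0, 0))), s(s(0)))), b), b)   [R4 at 1.1.1.2]
2. g(pair(pair(g(pair(pair(0, b), b), b), g(pair(pair(b, 0), pair(0, pair(0, 0))), s(s(0)))), b), b)  →  g(pair(pair(0, g(pair(pair(b, 0), pair(0, pair(0, 0))), s(s(0)))), b), b)   [R2 at 1.1.1]
3. g(pair(pair(0, g(pair(pair(b, 0), pair(0, pair(0, 0))), s(s(0)))), b), b)  →  0   [R2 at ε]

Reduce t₂ = g(pair(g(pair(s(0), pair(0, s(b))), b), g(s(b), s(b))), g(pair(pair(g(pair(pair(0, 0), b), b), b), pair(0, b)), b)):
1. g(pair(g(pair(s(0), pair(0, s(b))), b), g(s(b), s(b))), g(pair(pair(g(pair(pair(0, 0), b), b), b), pair(0, b)), b))  →  g(pair(b, g(s(b), s(b))), g(pair(pair(g(pair(pair(0, 0), b), b), b), pair(0, b)), b))   [R4 at 1.1]
2. g(pair(b, g(s(b), s(b))), g(pair(pair(g(pair(pair(0, 0), b), b), b), pair(0, b)), b))  →  g(pair(b, pair(0, 0)), g(pair(pair(g(pair(pair(0, 0), b), b), b), pair(0, b)), b))   [R3 at 1.2]
3. g(pair(b, pair(0, 0)), g(pair(pair(g(pair(pair(0, 0), b), b), b), pair(0, b)), b))  →  b   [R4 at ε]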